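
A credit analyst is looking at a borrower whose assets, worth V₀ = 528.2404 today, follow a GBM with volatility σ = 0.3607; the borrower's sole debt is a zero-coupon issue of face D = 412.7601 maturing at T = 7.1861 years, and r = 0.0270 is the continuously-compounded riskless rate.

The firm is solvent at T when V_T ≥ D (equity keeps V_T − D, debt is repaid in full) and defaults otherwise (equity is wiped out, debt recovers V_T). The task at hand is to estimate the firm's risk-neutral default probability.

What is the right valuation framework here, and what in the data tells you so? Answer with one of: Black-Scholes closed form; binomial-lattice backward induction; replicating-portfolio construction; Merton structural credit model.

Key observation: the data describe a firm's assets (V₀ = 528.2404, GBM) and a single zero-coupon debt of face 412.7601, so credit quantities follow from equity-as-call in the structural model.

framework: Merton structural credit model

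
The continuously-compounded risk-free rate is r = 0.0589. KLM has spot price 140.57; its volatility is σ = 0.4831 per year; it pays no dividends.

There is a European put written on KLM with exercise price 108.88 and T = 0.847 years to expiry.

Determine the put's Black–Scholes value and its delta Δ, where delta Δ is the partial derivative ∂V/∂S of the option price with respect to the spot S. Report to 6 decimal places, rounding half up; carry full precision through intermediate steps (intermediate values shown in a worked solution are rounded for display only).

σ√T = 0.4831·√0.847 = 0.444610
d₁ = (ln(S/K) + (r+σ²/2)T) / (σ√T) = (ln(140.57/108.88) + (0.0589+0.4831²/2)·0.847) / 0.444610 = (0.255459 + 0.148727) / 0.444610 = 0.909082
d₂ = d₁ − σ√T = 0.909082 − 0.444610 = 0.464472
e^{−rT} = 0.951336
N(−d₁) = 0.181654,  N(−d₂) = 0.321155
Put price V = K·e^{−rT}·N(−d₂) − S·N(−d₁) = 33.265669 − 25.535035 = 7.730634
Δ = −N(−d₁) = -0.181654

price = 7.730634
Δ = -0.181654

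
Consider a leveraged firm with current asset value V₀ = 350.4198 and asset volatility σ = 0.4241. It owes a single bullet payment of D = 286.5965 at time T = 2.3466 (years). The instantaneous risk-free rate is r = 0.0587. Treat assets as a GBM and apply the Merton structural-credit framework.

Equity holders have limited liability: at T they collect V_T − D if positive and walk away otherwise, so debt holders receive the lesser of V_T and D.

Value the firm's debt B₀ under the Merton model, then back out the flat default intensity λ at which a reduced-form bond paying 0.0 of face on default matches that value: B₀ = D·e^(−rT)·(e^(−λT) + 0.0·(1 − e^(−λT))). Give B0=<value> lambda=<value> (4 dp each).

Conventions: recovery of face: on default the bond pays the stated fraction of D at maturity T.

B0=213.9486 lambda=0.0659

Work the structural quantities from V₀ = 350.4198 against face 286.5965:
d₁ = [ln(V₀/D) + (r + σ²/2)T] / (σ√T)
   = [ln(350.4198/286.5965) + (0.0587 + 0.5·0.4241²)·2.3466] / (0.4241·√2.3466)
   = [0.201057 + 0.348776] / 0.649663 = 0.846336
d₂ = d₁ − σ√T = 0.846336 − 0.649663 = 0.196673
N(d₁) = 0.801317,  N(d₂) = 0.577958,  e^(−rT) = 0.871320
E₀ = V₀·N(d₁) − D·e^(−rT)·N(d₂)
   = 350.4198·0.801317 − 286.5965·0.871320·0.577958 = 136.471173
B₀ = V₀ − E₀ = 350.4198 − 136.471173 = 213.948627
e^(−λT) = (B₀·e^(rT)/D − 0)/(1 − 0) = (213.9486·1.147683/286.5965 − 0)/1 = 0.85676288
λ = −ln(0.85676288)/2.3466 = 0.065880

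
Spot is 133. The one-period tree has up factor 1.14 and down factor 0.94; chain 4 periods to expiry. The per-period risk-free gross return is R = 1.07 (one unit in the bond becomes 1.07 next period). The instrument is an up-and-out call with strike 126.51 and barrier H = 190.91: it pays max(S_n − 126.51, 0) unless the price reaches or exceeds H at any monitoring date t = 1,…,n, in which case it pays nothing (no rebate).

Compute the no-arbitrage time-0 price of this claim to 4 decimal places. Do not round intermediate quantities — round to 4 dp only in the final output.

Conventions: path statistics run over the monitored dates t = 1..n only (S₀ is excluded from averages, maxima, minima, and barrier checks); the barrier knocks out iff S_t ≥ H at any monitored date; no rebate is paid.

price = 19.1270

No-arbitrage gives p* = (R−d)/(u−d) = 0.6500: enumerate every path, weight its payoff by its p*-probability, and discount by R^4.
Enumerate all 2^4 = 16 price paths (U = up ×1.14, D = down ×0.94); each path with k up-moves has probability p*^k·(1−p*)^(4−k).
DDDD: M=125.0200, payoff=0.0000, prob=0.015006
UDDD: M=151.6200, payoff=0.0000, prob=0.027869
DUDD: M=142.5228, payoff=0.0000, prob=0.027869
UUDD: M=172.8468, payoff=26.2174, prob=0.051756
DDUD: M=133.9714, payoff=0.0000, prob=0.027869
UDUD: M=162.4760, payoff=26.2174, prob=0.051756
DUUD: M=162.4760, payoff=26.2174, prob=0.051756
UUUD: M=197.0454, payoff=0.0000, prob=0.096119
DDDU: M=125.9331, payoff=0.0000, prob=0.027869
UDDU: M=152.7274, payoff=26.2174, prob=0.051756
DUDU: M=152.7274, payoff=26.2174, prob=0.051756
UUDU: M=185.2226, payoff=58.7126, prob=0.096119
DDUU: M=152.7274, payoff=26.2174, prob=0.051756
UDUU: M=185.2226, payoff=58.7126, prob=0.096119
DUUU: M=185.2226, payoff=58.7126, prob=0.096119
UUUU: M=224.6317, payoff=0.0000, prob=0.178506
Price = Σ prob·payoff / R^4 = 25.071650 / 1.310796 = 19.1270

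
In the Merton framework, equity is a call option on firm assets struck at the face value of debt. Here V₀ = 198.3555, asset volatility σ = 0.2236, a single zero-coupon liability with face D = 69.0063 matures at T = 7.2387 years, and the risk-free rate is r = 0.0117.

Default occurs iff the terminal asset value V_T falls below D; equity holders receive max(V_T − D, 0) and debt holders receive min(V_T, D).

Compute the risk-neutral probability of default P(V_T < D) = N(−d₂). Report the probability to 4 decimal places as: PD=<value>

PD=0.0553

Work the structural quantities from V₀ = 198.3555 against face 69.0063:
d₁ = [ln(V₀/D) + (r + σ²/2)T] / (σ√T)
   = [ln(198.3555/69.0063) + (0.0117 + 0.5·0.2236²)·7.2387] / (0.2236·√7.2387)
   = [1.055863 + 0.265649] / 0.601592 = 2.196692
d₂ = d₁ − σ√T = 2.196692 − 0.601592 = 1.595100
risk-neutral PD = N(−d₂) = N(-1.595100) = 0.055345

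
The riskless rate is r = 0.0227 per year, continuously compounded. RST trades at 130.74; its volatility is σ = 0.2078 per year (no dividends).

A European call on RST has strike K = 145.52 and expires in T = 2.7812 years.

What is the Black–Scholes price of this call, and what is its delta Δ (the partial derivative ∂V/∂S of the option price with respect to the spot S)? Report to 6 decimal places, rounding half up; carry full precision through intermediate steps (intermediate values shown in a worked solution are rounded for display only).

price = 15.597151
Δ = 0.518502

σ√T = 0.2078·√2.7812 = 0.346547
d₁ = (ln(S/K) + (r+σ²/2)T) / (σ√T) = (ln(130.74/145.52) + (0.0227+0.2078²/2)·2.7812) / 0.346547 = (-0.107103 + 0.123181) / 0.346547 = 0.046394
d₂ = d₁ − σ√T = 0.046394 − 0.346547 = -0.300153
e^{−rT} = 0.938818
N(d₁) = 0.518502,  N(d₂) = 0.382030
Call price V = S·N(d₁) − K·e^{−rT}·N(d₂) = 67.788925 − 52.191774 = 15.597151
Δ = N(d₁) = 0.518502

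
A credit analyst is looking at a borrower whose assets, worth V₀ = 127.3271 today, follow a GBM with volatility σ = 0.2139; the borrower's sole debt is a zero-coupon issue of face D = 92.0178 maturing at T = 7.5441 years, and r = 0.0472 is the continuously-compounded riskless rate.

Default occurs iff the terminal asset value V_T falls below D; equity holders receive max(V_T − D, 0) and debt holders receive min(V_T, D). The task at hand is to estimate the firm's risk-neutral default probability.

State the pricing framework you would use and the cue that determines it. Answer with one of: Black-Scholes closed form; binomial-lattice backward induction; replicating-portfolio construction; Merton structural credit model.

Key observation: the asked-for credit quantity lives on the firm's capital structure — asset value, asset volatility, debt face 92.0178 — which is the structural model's domain.

framework: Merton structural credit model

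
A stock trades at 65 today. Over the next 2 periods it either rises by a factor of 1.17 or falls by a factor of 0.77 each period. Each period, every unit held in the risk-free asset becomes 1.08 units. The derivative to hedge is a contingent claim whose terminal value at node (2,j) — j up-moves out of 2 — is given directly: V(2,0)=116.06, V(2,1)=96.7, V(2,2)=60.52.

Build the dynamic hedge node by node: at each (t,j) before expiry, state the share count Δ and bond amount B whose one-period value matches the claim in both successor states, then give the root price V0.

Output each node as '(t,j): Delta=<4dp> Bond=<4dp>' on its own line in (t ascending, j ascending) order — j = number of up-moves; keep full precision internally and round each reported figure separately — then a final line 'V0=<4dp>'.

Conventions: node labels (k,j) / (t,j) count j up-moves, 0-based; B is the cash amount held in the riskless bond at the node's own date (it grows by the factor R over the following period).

(0,0): Delta=-1.1537 Bond=140.1040
(1,0): Delta=-0.9670 Bond=141.9704
(1,1): Delta=-1.1893 Bond=154.0245
V0=65.1144

No-arbitrage ⇒ martingale measure with p* = (R−d)/(u−d) = 0.7750.
At maturity the claim pays: V(2,0)=116.0600, V(2,1)=96.7000, V(2,2)=60.5200
  t=1,j=0: stock 50.0500 → up 58.5585 (V=96.7000), down 38.5385 (V=116.0600). Price 93.5704; hedge Δ=-0.9670, bond B=141.9704.
  t=1,j=1: stock 76.0500 → up 88.9785 (V=60.5200), down 58.5585 (V=96.7000). Price 63.5745; hedge Δ=-1.1893, bond B=154.0245.
  t=0,j=0: stock 65.0000 → up 76.0500 (V=63.5745), down 50.0500 (V=93.5704). Price 65.1144; hedge Δ=-1.1537, bond B=140.1040.
Verification: the root portfolio costs Δ(0,0)·S0 + B(0,0) = 65.1144, matching V0.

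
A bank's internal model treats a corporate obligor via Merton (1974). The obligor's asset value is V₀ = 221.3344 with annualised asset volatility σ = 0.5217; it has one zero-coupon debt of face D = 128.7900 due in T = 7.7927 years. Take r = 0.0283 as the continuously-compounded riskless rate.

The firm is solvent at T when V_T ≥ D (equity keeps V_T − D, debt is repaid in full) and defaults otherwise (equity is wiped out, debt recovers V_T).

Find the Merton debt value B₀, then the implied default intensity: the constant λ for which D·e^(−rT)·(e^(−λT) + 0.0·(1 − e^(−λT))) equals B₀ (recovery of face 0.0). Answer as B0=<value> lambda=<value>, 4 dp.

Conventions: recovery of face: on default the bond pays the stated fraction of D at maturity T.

Work the structural quantities from V₀ = 221.3344 against face 128.7900:
d₁ = [ln(V₀/D) + (r + σ²/2)T] / (σ√T)
   = [ln(221.3344/128.7900) + (0.0283 + 0.5·0.5217²)·7.7927] / (0.5217·√7.7927)
   = [0.541492 + 1.281006] / 1.456347 = 1.251418
d₂ = d₁ − σ√T = 1.251418 − 1.456347 = -0.204929
N(d₁) = 0.894609,  N(d₂) = 0.418814,  e^(−rT) = 0.802091
E₀ = V₀·N(d₁) − D·e^(−rT)·N(d₂)
   = 221.3344·0.894609 − 128.7900·0.802091·0.418814 = 154.743737
B₀ = V₀ − E₀ = 221.3344 − 154.743737 = 66.590663
e^(−λT) = (B₀·e^(rT)/D − 0)/(1 − 0) = (66.5907·1.246742/128.7900 − 0)/1 = 0.64462609
λ = −ln(0.64462609)/7.7927 = 0.056346

B0=66.5907 lambda=0.0563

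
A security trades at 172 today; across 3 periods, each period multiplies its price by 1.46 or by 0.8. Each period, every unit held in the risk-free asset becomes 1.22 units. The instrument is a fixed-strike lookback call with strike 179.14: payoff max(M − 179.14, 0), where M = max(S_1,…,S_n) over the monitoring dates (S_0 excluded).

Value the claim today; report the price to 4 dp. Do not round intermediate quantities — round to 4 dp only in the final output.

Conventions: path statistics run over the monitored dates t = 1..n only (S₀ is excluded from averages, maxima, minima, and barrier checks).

price = 88.6096

Risk-neutral up-probability p* = (R−d)/(u−d) = (1.22−0.8)/(1.46−0.8) = 0.6364; the claim prices as the p*-weighted sum of path payoffs discounted by R^3.
Enumerate all 2^3 = 8 price paths (U = up ×1.46, D = down ×0.8); each path with k up-moves has probability p*^k·(1−p*)^(3−k).
DDD: M=137.6000, payoff=0.0000, prob=0.048084
UDD: M=251.1200, payoff=71.9800, prob=0.084147
DUD: M=200.8960, payoff=21.7560, prob=0.084147
UUD: M=366.6352, payoff=187.4952, prob=0.147258
DDU: M=160.7168, payoff=0.0000, prob=0.084147
UDU: M=293.3082, payoff=114.1682, prob=0.147258
DUU: M=293.3082, payoff=114.1682, prob=0.147258
UUU: M=535.2874, payoff=356.1474, prob=0.257701
Price = Σ prob·payoff / R^3 = 160.901552 / 1.815848 = 88.6096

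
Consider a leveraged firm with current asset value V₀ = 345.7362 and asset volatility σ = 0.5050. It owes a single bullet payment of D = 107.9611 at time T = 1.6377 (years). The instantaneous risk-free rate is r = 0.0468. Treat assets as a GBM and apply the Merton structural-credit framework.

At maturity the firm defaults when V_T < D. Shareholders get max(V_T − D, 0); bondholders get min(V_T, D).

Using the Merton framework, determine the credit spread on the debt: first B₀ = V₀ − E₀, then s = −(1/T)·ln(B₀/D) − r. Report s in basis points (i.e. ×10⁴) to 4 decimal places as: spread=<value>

spread=74.4678

Equity is a call on the firm's assets struck at D = 107.9611:
d₁ = [ln(V₀/D) + (r + σ²/2)T] / (σ√T)
   = [ln(345.7362/107.9611) + (0.0468 + 0.5·0.5050²)·1.6377] / (0.5050·√1.6377)
   = [1.163905 + 0.285472] / 0.646262 = 2.242708
d₂ = d₁ − σ√T = 2.242708 − 0.646262 = 1.596446
N(d₁) = 0.987542,  N(d₂) = 0.944805,  e^(−rT) = 0.926219
E₀ = V₀·N(d₁) − D·e^(−rT)·N(d₂)
   = 345.7362·0.987542 − 107.9611·0.926219·0.944805 = 246.952657
B₀ = V₀ − E₀ = 345.7362 − 246.952657 = 98.783543
spread = −(1/T)·ln(B₀/D) − r = −(1/1.6377)·ln(98.783543/107.9611) − 0.0468 = 0.00744678
in basis points: 0.00744678 × 10⁴ = 74.4678 bp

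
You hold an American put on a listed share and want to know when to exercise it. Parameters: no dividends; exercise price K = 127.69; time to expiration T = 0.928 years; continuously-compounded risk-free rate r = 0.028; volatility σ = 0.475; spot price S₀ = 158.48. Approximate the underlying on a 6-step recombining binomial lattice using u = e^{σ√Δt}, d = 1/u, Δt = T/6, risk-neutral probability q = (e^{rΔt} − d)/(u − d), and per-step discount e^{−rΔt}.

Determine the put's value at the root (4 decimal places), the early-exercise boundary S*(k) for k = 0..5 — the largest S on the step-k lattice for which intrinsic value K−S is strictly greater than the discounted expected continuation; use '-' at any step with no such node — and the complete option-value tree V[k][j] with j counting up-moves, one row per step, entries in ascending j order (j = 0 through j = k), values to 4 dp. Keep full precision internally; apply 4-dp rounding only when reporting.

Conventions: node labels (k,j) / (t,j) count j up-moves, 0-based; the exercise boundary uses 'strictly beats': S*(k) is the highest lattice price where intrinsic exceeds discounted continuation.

price = 12.9990
boundary = - - - - 75.0686 90.4872
tree:
12.9990
19.3852 5.7722
28.1052 9.5328 1.4992
39.3327 15.4491 2.8143 0.0000
52.6214 24.4096 5.2831 0.0000 0.0000
65.4128 37.2028 9.9175 0.0000 0.0000 0.0000
76.0245 52.6214 18.6172 0.0000 0.0000 0.0000 0.0000

params: Δt=0.15467 u=1.20539 d=0.82960 q=0.46498 e^(-rΔt)=0.99568
t_6 payoffs: 76.0245 52.6214 18.6172 0.0000 0.0000 0.0000 0.0000
t_5: node(5,0) S=62.2772 payoff=65.4128 vs cont=64.8610 → 65.4128 [stop]  node(5,1) S=90.4872 payoff=37.2028 vs cont=36.6510 → 37.2028 [stop]  node(5,2) S=131.4757 payoff=0.0000 vs cont=9.9175 → 9.9175 [wait]  node(5,3) S=191.0308 payoff=0.0000 vs cont=0.0000 → 0.0000 [wait]  node(5,4) S=277.5630 payoff=0.0000 vs cont=0.0000 → 0.0000 [wait]  node(5,5) S=403.2920 payoff=0.0000 vs cont=0.0000 → 0.0000 [wait]  ⇒ S*(5)=90.4872
t_4: node(4,0) S=75.0686 payoff=52.6214 vs cont=52.0696 → 52.6214 [stop]  node(4,1) S=109.0728 payoff=18.6172 vs cont=24.4096 → 24.4096 [wait]  node(4,2) S=158.4800 payoff=0.0000 vs cont=5.2831 → 5.2831 [wait]  node(4,3) S=230.2674 payoff=0.0000 vs cont=0.0000 → 0.0000 [wait]  node(4,4) S=334.5728 payoff=0.0000 vs cont=0.0000 → 0.0000 [wait]  ⇒ S*(4)=75.0686
t_3: node(3,0) S=90.4872 payoff=37.2028 vs cont=39.3327 → 39.3327 [wait]  node(3,1) S=131.4757 payoff=0.0000 vs cont=15.4491 → 15.4491 [wait]  node(3,2) S=191.0308 payoff=0.0000 vs cont=2.8143 → 2.8143 [wait]  node(3,3) S=277.5630 payoff=0.0000 vs cont=0.0000 → 0.0000 [wait]  ⇒ S*(3)=-
t_2: node(2,0) S=109.0728 payoff=18.6172 vs cont=28.1052 → 28.1052 [wait]  node(2,1) S=158.4800 payoff=0.0000 vs cont=9.5328 → 9.5328 [wait]  node(2,2) S=230.2674 payoff=0.0000 vs cont=1.4992 → 1.4992 [wait]  ⇒ S*(2)=-
t_1: node(1,0) S=131.4757 payoff=0.0000 vs cont=19.3852 → 19.3852 [wait]  node(1,1) S=191.0308 payoff=0.0000 vs cont=5.7722 → 5.7722 [wait]  ⇒ S*(1)=-
t_0: node(0,0) S=158.4800 payoff=0.0000 vs cont=12.9990 → 12.9990 [wait]  ⇒ S*(0)=-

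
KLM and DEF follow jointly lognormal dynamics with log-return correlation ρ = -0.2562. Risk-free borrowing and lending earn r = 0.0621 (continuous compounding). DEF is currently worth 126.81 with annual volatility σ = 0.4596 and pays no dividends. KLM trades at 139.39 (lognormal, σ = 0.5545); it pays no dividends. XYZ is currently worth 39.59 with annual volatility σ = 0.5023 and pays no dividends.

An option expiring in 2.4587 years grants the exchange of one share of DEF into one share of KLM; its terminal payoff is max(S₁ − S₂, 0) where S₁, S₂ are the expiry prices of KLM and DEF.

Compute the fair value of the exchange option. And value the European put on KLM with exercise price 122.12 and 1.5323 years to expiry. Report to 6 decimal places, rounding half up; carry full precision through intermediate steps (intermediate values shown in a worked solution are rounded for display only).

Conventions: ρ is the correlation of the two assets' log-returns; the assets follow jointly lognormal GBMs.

exchange price = 69.326293
price(KLM put K=122.12) = 21.197464

σ_eff = √(σ₁² + σ₂² − 2ρσ₁σ₂) = √(0.5545² + 0.4596² − 2·-0.2562·0.5545·0.4596) = 0.805783
d₁ = (ln(S₁/S₂) + (q₂ − q₁ + σ_eff²/2)T) / (σ_eff√T) = (ln(139.39/126.81) + (0.0 − 0.0 + 0.324643)·2.4587) / 1.263488 = 0.706605
d₂ = d₁ − σ_eff√T = 0.706605 − 1.263488 = -0.556883
N(d₁) = 0.760094,  N(d₂) = 0.288804
V = S₁·e^{−q₁T}·N(d₁) − S₂·e^{−q₂T}·N(d₂) = 105.949493 − 36.623200 = 69.326293
[vanilla: KLM put K=122.12]
σ√T = 0.5545·√1.5323 = 0.686394
d₁ = (ln(S/K) + (r+σ²/2)T) / (σ√T) = (ln(139.39/122.12) + (0.0621+0.5545²/2)·1.5323) / 0.686394 = (0.132272 + 0.330724) / 0.686394 = 0.674534
d₂ = d₁ − σ√T = 0.674534 − 0.686394 = -0.011860
e^{−rT} = 0.909231
N(−d₁) = 0.249986,  N(−d₂) = 0.504732
price = K·e^{−rT}·N(−d₂) − S·N(−d₁) = 56.043024 − 34.845560 = 21.197464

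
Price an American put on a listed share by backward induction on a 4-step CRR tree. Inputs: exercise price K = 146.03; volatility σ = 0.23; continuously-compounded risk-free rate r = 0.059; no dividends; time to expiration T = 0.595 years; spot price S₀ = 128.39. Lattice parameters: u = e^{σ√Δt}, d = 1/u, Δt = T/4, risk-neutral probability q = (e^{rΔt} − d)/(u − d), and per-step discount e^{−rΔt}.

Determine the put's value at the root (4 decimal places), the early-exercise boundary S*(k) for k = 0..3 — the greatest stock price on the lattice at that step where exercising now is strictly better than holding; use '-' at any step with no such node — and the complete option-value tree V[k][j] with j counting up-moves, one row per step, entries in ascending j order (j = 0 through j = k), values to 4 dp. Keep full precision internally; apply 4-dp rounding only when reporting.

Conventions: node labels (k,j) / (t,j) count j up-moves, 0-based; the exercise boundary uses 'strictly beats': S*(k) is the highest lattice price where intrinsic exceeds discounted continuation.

price = 18.7578
boundary = - 117.4915 107.5181 117.4915
tree:
18.7578
28.5385 10.3089
38.5119 17.6880 3.8704
47.6387 28.5385 8.2628 0.0000
55.9907 38.5119 17.6400 0.0000 0.0000

Δt=0.14875  u=1.09276  d=0.91511  q=0.52746  discount=0.99126
step 4 (expiry): payoffs max(K−S,0) = 55.9907 38.5119 17.6400 0.0000 0.0000
step 3: (k=3,j=0): S=98.3913, K−S=47.6387, hold=46.3627 ⇒ V=47.6387 exercise | (k=3,j=1): S=117.4915, K−S=28.5385, hold=27.2625 ⇒ V=28.5385 exercise | (k=3,j=2): S=140.2995, K−S=5.7305, hold=8.2628 ⇒ V=8.2628 continue | (k=3,j=3): S=167.5350, K−S=0.0000, hold=0.0000 ⇒ V=0.0000 continue  boundary S*=117.4915
step 2: (k=2,j=0): S=107.5181, K−S=38.5119, hold=37.2359 ⇒ V=38.5119 exercise | (k=2,j=1): S=128.3900, K−S=17.6400, hold=17.6880 ⇒ V=17.6880 continue | (k=2,j=2): S=153.3137, K−S=0.0000, hold=3.8704 ⇒ V=3.8704 continue  boundary S*=107.5181
step 1: (k=1,j=0): S=117.4915, K−S=28.5385, hold=27.2876 ⇒ V=28.5385 exercise | (k=1,j=1): S=140.2995, K−S=5.7305, hold=10.3089 ⇒ V=10.3089 continue  boundary S*=117.4915
step 0: (k=0,j=0): S=128.3900, K−S=17.6400, hold=18.7578 ⇒ V=18.7578 continue  boundary S*=-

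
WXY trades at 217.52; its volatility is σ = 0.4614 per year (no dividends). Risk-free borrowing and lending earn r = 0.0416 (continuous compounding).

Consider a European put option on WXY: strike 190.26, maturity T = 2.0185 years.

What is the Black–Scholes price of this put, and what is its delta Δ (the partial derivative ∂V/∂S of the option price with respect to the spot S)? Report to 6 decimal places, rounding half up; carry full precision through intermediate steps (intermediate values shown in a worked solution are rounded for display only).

σ√T = 0.4614·√2.0185 = 0.655529
d₁ = (ln(S/K) + (r+σ²/2)T) / (σ√T) = (ln(217.52/190.26) + (0.0416+0.4614²/2)·2.0185) / 0.655529 = (0.133899 + 0.298829) / 0.655529 = 0.660120
d₂ = d₁ − σ√T = 0.660120 − 0.655529 = 0.004591
e^{−rT} = 0.919459
N(−d₁) = 0.254588,  N(−d₂) = 0.498168
Put price V = K·e^{−rT}·N(−d₂) − S·N(−d₁) = 87.147740 − 55.378053 = 31.769687
Δ = −N(−d₁) = -0.254588

price = 31.769687
Δ = -0.254588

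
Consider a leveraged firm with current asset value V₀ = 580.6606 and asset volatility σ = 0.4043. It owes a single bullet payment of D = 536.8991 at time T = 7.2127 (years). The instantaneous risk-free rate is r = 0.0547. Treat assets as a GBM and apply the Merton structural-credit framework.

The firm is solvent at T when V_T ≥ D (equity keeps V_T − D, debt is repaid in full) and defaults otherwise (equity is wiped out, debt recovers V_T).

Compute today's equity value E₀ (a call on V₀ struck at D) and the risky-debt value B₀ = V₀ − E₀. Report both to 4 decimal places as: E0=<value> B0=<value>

E0=320.0108 B0=260.6498

Apply the equity-as-call identities (strike 536.8991, horizon 7.2127 years):
d₁ = [ln(V₀/D) + (r + σ²/2)T] / (σ√T)
   = [ln(580.6606/536.8991) + (0.0547 + 0.5·0.4043²)·7.2127] / (0.4043·√7.2127)
   = [0.078356 + 0.984023] / 1.085807 = 0.978424
d₂ = d₁ − σ√T = 0.978424 − 1.085807 = -0.107383
N(d₁) = 0.836068,  N(d₂) = 0.457242,  e^(−rT) = 0.673994
E₀ = V₀·N(d₁) − D·e^(−rT)·N(d₂)
   = 580.6606·0.836068 − 536.8991·0.673994·0.457242 = 320.010778
B₀ = V₀ − E₀ = 580.6606 − 320.010778 = 260.649822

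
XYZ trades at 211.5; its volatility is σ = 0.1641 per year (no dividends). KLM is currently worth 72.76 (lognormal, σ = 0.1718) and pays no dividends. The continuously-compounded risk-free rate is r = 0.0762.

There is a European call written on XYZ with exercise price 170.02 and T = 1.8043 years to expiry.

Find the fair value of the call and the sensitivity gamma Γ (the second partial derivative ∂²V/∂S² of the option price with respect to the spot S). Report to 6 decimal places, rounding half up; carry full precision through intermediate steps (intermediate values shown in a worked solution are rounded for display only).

σ√T = 0.1641·√1.8043 = 0.220426
d₁ = (ln(S/K) + (r+σ²/2)T) / (σ√T) = (ln(211.5/170.02) + (0.0762+0.1641²/2)·1.8043) / 0.220426 = (0.218309 + 0.161781) / 0.220426 = 1.724344
d₂ = d₁ − σ√T = 1.724344 − 0.220426 = 1.503918
e^{−rT} = 0.871545
N(d₁) = 0.957677,  N(d₂) = 0.933699
Call price V = S·N(d₁) − K·e^{−rT}·N(d₂) = 202.548714 − 138.355576 = 64.193138
φ(d₁) = (1/√(2π))·e^{−d₁²/2} = 0.090210
Γ = φ(d₁) / (S·σ·√T) = 0.001935

price = 64.193138
Γ = 0.001935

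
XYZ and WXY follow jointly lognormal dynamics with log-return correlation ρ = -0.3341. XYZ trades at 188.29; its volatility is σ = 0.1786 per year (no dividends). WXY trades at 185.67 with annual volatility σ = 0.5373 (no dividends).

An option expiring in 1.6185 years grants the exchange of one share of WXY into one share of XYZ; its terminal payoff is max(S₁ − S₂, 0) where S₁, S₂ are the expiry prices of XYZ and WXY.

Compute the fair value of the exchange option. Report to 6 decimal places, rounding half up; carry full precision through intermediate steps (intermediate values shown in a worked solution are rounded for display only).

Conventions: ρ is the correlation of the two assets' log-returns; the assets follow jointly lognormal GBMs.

exchange price = 58.687662

σ_eff = √(σ₁² + σ₂² − 2ρσ₁σ₂) = √(0.1786² + 0.5373² − 2·-0.3341·0.1786·0.5373) = 0.620251
d₁ = (ln(S₁/S₂) + (q₂ − q₁ + σ_eff²/2)T) / (σ_eff√T) = (ln(188.29/185.67) + (0.0 − 0.0 + 0.192355)·1.6185) / 0.789085 = 0.412300
d₂ = d₁ − σ_eff√T = 0.412300 − 0.789085 = -0.376785
N(d₁) = 0.659940,  N(d₂) = 0.353167
V = S₁·e^{−q₁T}·N(d₁) − S₂·e^{−q₂T}·N(d₂) = 124.260156 − 65.572494 = 58.687662
Key observation: r never enters — measured in units of WXY, the claim is a call on S₁/S₂ struck at 1, so only the dividend yields and σ_eff matter.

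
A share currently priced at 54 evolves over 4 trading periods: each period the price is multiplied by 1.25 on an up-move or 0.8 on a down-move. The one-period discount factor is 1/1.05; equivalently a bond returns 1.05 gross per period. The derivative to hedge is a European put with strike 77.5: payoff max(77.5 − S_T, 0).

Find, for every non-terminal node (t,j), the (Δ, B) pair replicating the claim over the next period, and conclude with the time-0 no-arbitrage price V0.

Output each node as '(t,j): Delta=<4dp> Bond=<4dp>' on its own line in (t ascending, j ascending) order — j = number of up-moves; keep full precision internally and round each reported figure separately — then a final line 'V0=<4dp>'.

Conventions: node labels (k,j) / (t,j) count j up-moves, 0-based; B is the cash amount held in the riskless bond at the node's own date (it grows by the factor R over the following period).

(0,0): Delta=-0.6101 Bond=48.6888
(1,0): Delta=-0.9010 Bond=63.6888
(1,1): Delta=-0.4612 Bond=41.0708
(2,0): Delta=-1.0000 Bond=70.2948
(2,1): Delta=-0.8503 Bond=64.1359
(2,2): Delta=-0.2620 Bond=26.3151
(3,0): Delta=-1.0000 Bond=73.8095
(3,1): Delta=-1.0000 Bond=73.8095
(3,2): Delta=-0.7737 Bond=62.1693
(3,3): Delta=0.0000 Bond=0.0000
V0=15.7419

Under the risk-neutral measure, an up-move has probability p* = (R−d)/(u−d) = 0.5556 and values discount at R = 1.05.
Payoffs at expiry: V(4,0)=55.3816, V(4,1)=42.9400, V(4,2)=23.5000, V(4,3)=0.0000, V(4,4)=0.0000
  t=3,j=0: stock 27.6480 → up 34.5600 (V=42.9400), down 22.1184 (V=55.3816). Price 46.1615; hedge Δ=-1.0000, bond B=73.8095.
  t=3,j=1: stock 43.2000 → up 54.0000 (V=23.5000), down 34.5600 (V=42.9400). Price 30.6095; hedge Δ=-1.0000, bond B=73.8095.
  t=3,j=2: stock 67.5000 → up 84.3750 (V=0.0000), down 54.0000 (V=23.5000). Price 9.9471; hedge Δ=-0.7737, bond B=62.1693.
  t=3,j=3: stock 105.4688 → up 131.8359 (V=0.0000), down 84.3750 (V=0.0000). Price 0.0000; hedge Δ=0.0000, bond B=0.0000.
  t=2,j=0: stock 34.5600 → up 43.2000 (V=30.6095), down 27.6480 (V=46.1615). Price 35.7348; hedge Δ=-1.0000, bond B=70.2948.
  t=2,j=1: stock 54.0000 → up 67.5000 (V=9.9471), down 43.2000 (V=30.6095). Price 18.2194; hedge Δ=-0.8503, bond B=64.1359.
  t=2,j=2: stock 84.3750 → up 105.4688 (V=0.0000), down 67.5000 (V=9.9471). Price 4.2104; hedge Δ=-0.2620, bond B=26.3151.
  t=1,j=0: stock 43.2000 → up 54.0000 (V=18.2194), down 34.5600 (V=35.7348). Price 24.7657; hedge Δ=-0.9010, bond B=63.6888.
  t=1,j=1: stock 67.5000 → up 84.3750 (V=4.2104), down 54.0000 (V=18.2194). Price 9.9397; hedge Δ=-0.4612, bond B=41.0708.
  t=0,j=0: stock 54.0000 → up 67.5000 (V=9.9397), down 43.2000 (V=24.7657). Price 15.7419; hedge Δ=-0.6101, bond B=48.6888.
Check: Δ(0,0)·S0 + B(0,0) = 15.7419 = V0.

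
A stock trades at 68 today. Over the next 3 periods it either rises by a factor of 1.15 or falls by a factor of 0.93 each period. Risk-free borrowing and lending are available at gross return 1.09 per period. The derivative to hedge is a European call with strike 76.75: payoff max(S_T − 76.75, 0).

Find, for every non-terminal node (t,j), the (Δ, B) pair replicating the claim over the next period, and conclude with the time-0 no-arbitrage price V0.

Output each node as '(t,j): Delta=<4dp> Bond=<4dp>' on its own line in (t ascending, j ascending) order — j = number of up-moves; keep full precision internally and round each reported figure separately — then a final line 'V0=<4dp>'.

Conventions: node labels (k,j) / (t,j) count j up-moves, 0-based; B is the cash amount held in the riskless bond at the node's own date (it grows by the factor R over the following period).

Under the risk-neutral measure, an up-move has probability p* = (R−d)/(u−d) = 0.7273 and values discount at R = 1.09.
Payoffs at expiry: V(3,0)=0.0000, V(3,1)=0.0000, V(3,2)=6.8849, V(3,3)=26.6695
(2,0): S=58.8132. Δ = (V_up−V_dn)/(S_up−S_dn) = (0.0000−0.0000)/(67.6352−54.6963) = 0.0000. V = [p*·0.0000 + (1−p*)·0.0000]/1.09 = 0.0000. B = V − Δ·S = 0.0000.
(2,1): S=72.7260. Δ = (V_up−V_dn)/(S_up−S_dn) = (6.8849−0.0000)/(83.6349−67.6352) = 0.4303. V = [p*·6.8849 + (1−p*)·0.0000]/1.09 = 4.5938. B = V − Δ·S = -26.7012.
(2,2): S=89.9300. Δ = (V_up−V_dn)/(S_up−S_dn) = (26.6695−6.8849)/(103.4195−83.6349) = 1.0000. V = [p*·26.6695 + (1−p*)·6.8849]/1.09 = 19.5172. B = V − Δ·S = -70.4128.
(1,0): S=63.2400. Δ = (V_up−V_dn)/(S_up−S_dn) = (4.5938−0.0000)/(72.7260−58.8132) = 0.3302. V = [p*·4.5938 + (1−p*)·0.0000]/1.09 = 3.0651. B = V − Δ·S = -17.8157.
(1,1): S=78.2000. Δ = (V_up−V_dn)/(S_up−S_dn) = (19.5172−4.5938)/(89.9300−72.7260) = 0.8674. V = [p*·19.5172 + (1−p*)·4.5938]/1.09 = 14.1717. B = V − Δ·S = -53.6619.
(0,0): S=68.0000. Δ = (V_up−V_dn)/(S_up−S_dn) = (14.1717−3.0651)/(78.2000−63.2400) = 0.7424. V = [p*·14.1717 + (1−p*)·3.0651]/1.09 = 10.2226. B = V − Δ·S = -40.2621.
As a check, the time-0 holding Δ(0,0)·S0 + B(0,0) comes to 10.2226 — exactly V0.

(0,0): Delta=0.7424 Bond=-40.2621
(1,0): Delta=0.3302 Bond=-17.8157
(1,1): Delta=0.8674 Bond=-53.6619
(2,0): Delta=0.0000 Bond=0.0000
(2,1): Delta=0.4303 Bond=-26.7012
(2,2): Delta=1.0000 Bond=-70.4128
V0=10.2226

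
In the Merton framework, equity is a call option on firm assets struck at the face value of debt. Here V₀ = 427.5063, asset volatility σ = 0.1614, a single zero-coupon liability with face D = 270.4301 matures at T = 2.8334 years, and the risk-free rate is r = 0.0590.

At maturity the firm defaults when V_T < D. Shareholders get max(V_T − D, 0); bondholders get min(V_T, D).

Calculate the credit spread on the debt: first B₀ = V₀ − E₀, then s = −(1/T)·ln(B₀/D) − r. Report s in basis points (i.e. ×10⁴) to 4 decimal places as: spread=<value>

Work the structural quantities from V₀ = 427.5063 against face 270.4301:
d₁ = [ln(V₀/D) + (r + σ²/2)T] / (σ√T)
   = [ln(427.5063/270.4301) + (0.0590 + 0.5·0.1614²)·2.8334] / (0.1614·√2.8334)
   = [0.457955 + 0.204076] / 0.271680 = 2.436805
d₂ = d₁ − σ√T = 2.436805 − 0.271680 = 2.165125
N(d₁) = 0.992591,  N(d₂) = 0.984811,  e^(−rT) = 0.846055
E₀ = V₀·N(d₁) − D·e^(−rT)·N(d₂)
   = 427.5063·0.992591 − 270.4301·0.846055·0.984811 = 199.015405
B₀ = V₀ − E₀ = 427.5063 − 199.015405 = 228.490895
spread = −(1/T)·ln(B₀/D) − r = −(1/2.8334)·ln(228.490895/270.4301) − 0.0590 = 0.00047529
in basis points: 0.00047529 × 10⁴ = 4.7529 bp

spread=4.7529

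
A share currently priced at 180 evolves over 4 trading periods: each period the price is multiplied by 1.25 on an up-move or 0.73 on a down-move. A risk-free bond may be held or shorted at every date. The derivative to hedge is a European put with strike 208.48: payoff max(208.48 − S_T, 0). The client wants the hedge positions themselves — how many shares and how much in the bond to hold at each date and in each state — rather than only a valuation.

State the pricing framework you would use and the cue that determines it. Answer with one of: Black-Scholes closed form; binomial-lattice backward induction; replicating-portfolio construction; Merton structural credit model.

framework: replicating-portfolio construction

Key observation: the deliverable is the dynamic trading strategy on the 4-step tree (spot 180, moves 1.25 and 0.73), so the valuation must go through the node-by-node replicating-portfolio solve.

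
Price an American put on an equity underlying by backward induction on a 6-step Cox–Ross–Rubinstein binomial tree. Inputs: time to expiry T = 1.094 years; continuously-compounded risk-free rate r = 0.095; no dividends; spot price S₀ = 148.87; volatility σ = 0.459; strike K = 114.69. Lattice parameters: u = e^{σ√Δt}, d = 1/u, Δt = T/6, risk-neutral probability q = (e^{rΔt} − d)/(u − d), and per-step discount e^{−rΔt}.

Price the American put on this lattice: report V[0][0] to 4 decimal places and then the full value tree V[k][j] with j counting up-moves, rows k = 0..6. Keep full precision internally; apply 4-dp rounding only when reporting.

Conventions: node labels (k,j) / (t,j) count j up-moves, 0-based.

price = 8.6153
tree:
8.6153
13.8429 3.5954
21.6177 6.4134 0.8524
32.5517 11.2452 1.7190 0.0000
46.7183 19.2729 3.4665 0.0000 0.0000
58.8161 32.0009 6.9905 0.0000 0.0000 0.0000
68.7608 46.7183 14.0970 0.0000 0.0000 0.0000 0.0000

Δt=0.18233, u=1.21652, d=0.82202, q=0.49545, disc=e^(-rΔt)=0.98283
k=6 terminal: V=max(K-S,0) → 68.7608 46.7183 14.0970 0.0000 0.0000 0.0000 0.0000
k=5: j=0 S=55.8739 intr=58.8161 cont=56.8466 V=58.8161[EX]; j=1 S=82.6891 intr=32.0009 cont=30.0314 V=32.0009[EX]; j=2 S=122.3735 intr=0.0000 cont=6.9905 V=6.9905[hold]; j=3 S=181.1035 intr=0.0000 cont=0.0000 V=0.0000[hold]; j=4 S=268.0194 intr=0.0000 cont=0.0000 V=0.0000[hold]; j=5 S=396.6483 intr=0.0000 cont=0.0000 V=0.0000[hold]
k=4: j=0 S=67.9717 intr=46.7183 cont=44.7487 V=46.7183[EX]; j=1 S=100.5930 intr=14.0970 cont=19.2729 V=19.2729[hold]; j=2 S=148.8700 intr=0.0000 cont=3.4665 V=3.4665[hold]; j=3 S=220.3163 intr=0.0000 cont=0.0000 V=0.0000[hold]; j=4 S=326.0513 intr=0.0000 cont=0.0000 V=0.0000[hold]
k=3: j=0 S=82.6891 intr=32.0009 cont=32.5517 V=32.5517[hold]; j=1 S=122.3735 intr=0.0000 cont=11.2452 V=11.2452[hold]; j=2 S=181.1035 intr=0.0000 cont=1.7190 V=1.7190[hold]; j=3 S=268.0194 intr=0.0000 cont=0.0000 V=0.0000[hold]
k=2: j=0 S=100.5930 intr=14.0970 cont=21.6177 V=21.6177[hold]; j=1 S=148.8700 intr=0.0000 cont=6.4134 V=6.4134[hold]; j=2 S=220.3163 intr=0.0000 cont=0.8524 V=0.8524[hold]
k=1: j=0 S=122.3735 intr=0.0000 cont=13.8429 V=13.8429[hold]; j=1 S=181.1035 intr=0.0000 cont=3.5954 V=3.5954[hold]
k=0: j=0 S=148.8700 intr=0.0000 cont=8.6153 V=8.6153[hold]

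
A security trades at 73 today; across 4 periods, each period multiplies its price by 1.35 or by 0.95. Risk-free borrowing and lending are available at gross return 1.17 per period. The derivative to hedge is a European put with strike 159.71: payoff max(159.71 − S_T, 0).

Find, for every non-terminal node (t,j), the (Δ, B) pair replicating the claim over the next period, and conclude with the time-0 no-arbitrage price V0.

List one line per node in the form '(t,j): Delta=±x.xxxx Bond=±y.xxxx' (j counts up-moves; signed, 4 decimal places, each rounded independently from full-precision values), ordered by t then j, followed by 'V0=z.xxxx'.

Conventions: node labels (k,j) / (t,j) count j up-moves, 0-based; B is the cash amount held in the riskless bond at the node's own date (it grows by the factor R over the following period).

The replicating-portfolio and risk-neutral prices coincide; use p* = (1.17−0.95)/(1.35−0.95) = 0.5500 for the latter.
Terminal payoffs: V(4,0)=100.2510, V(4,1)=75.2157, V(4,2)=39.6391, V(4,3)=0.0000, V(4,4)=0.0000
  t=3,j=0: stock 62.5884 → up 84.4943 (V=75.2157), down 59.4590 (V=100.2510). Price 73.9159; hedge Δ=-1.0000, bond B=136.5043.
  t=3,j=1: stock 88.9414 → up 120.0709 (V=39.6391), down 84.4943 (V=75.2157). Price 47.5629; hedge Δ=-1.0000, bond B=136.5043.
  t=3,j=2: stock 126.3904 → up 170.6270 (V=0.0000), down 120.0709 (V=39.6391). Price 15.2458; hedge Δ=-0.7841, bond B=114.3437.
  t=3,j=3: stock 179.6074 → up 242.4700 (V=0.0000), down 170.6270 (V=0.0000). Price 0.0000; hedge Δ=0.0000, bond B=0.0000.
  t=2,j=0: stock 65.8825 → up 88.9414 (V=47.5629), down 62.5884 (V=73.9159). Price 50.7878; hedge Δ=-1.0000, bond B=116.6703.
  t=2,j=1: stock 93.6225 → up 126.3904 (V=15.2458), down 88.9414 (V=47.5629). Price 25.4603; hedge Δ=-0.8630, bond B=106.2529.
  t=2,j=2: stock 133.0425 → up 179.6074 (V=0.0000), down 126.3904 (V=15.2458). Price 5.8638; hedge Δ=-0.2865, bond B=43.9783.
  t=1,j=0: stock 69.3500 → up 93.6225 (V=25.4603), down 65.8825 (V=50.7878). Price 31.5023; hedge Δ=-0.9130, bond B=94.8212.
  t=1,j=1: stock 98.5500 → up 133.0425 (V=5.8638), down 93.6225 (V=25.4603). Price 12.5489; hedge Δ=-0.4971, bond B=61.5401.
  t=0,j=0: stock 73.0000 → up 98.5500 (V=12.5489), down 69.3500 (V=31.5023). Price 18.0153; hedge Δ=-0.6491, bond B=65.3988.
Check: Δ(0,0)·S0 + B(0,0) = 18.0153 = V0.

(0,0): Delta=-0.6491 Bond=65.3988
(1,0): Delta=-0.9130 Bond=94.8212
(1,1): Delta=-0.4971 Bond=61.5401
(2,0): Delta=-1.0000 Bond=116.6703
(2,1): Delta=-0.8630 Bond=106.2529
(2,2): Delta=-0.2865 Bond=43.9783
(3,0): Delta=-1.0000 Bond=136.5043
(3,1): Delta=-1.0000 Bond=136.5043
(3,2): Delta=-0.7841 Bond=114.3437
(3,3): Delta=0.0000 Bond=0.0000
V0=18.0153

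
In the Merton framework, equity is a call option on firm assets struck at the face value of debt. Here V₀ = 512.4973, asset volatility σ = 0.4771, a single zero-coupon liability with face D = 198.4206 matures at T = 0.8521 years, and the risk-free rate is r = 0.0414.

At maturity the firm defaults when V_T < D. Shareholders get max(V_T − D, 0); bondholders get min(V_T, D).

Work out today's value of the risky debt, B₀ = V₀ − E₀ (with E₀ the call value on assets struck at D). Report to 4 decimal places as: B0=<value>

B0=190.9442

Work the structural quantities from V₀ = 512.4973 against face 198.4206:
d₁ = [ln(V₀/D) + (r + σ²/2)T] / (σ√T)
   = [ln(512.4973/198.4206) + (0.0414 + 0.5·0.4771²)·0.8521] / (0.4771·√0.8521)
   = [0.948906 + 0.132256] / 0.440407 = 2.454915
d₂ = d₁ − σ√T = 2.454915 − 0.440407 = 2.014507
N(d₁) = 0.992954,  N(d₂) = 0.978022,  e^(−rT) = 0.965338
E₀ = V₀·N(d₁) − D·e^(−rT)·N(d₂)
   = 512.4973·0.992954 − 198.4206·0.965338·0.978022 = 321.553103
B₀ = V₀ − E₀ = 512.4973 − 321.553103 = 190.944197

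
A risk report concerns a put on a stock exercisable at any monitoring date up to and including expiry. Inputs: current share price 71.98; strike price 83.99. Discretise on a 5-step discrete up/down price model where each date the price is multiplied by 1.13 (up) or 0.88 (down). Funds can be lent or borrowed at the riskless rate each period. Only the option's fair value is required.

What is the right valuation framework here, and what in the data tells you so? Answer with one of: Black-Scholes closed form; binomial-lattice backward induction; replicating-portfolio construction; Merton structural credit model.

Key observation: the defining feature is the embedded early-exercise option across 5 discrete dates on the spot-71.98 tree; pricing the strike-83.99 put means working backward with an exercise test at every node.

framework: binomial-lattice backward induction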